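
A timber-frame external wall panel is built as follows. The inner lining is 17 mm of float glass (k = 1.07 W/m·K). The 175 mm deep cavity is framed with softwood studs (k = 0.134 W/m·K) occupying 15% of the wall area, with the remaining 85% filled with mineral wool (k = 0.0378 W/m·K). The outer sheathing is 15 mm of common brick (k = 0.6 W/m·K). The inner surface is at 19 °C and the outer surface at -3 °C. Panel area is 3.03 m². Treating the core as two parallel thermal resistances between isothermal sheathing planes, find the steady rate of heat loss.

Sheathing layers in series; stud and cavity paths in parallel between them.
R_inner = 0.017/(1.07×3.03) = 0.005244 K/W
R_stud  = 0.175/(0.134×0.15×3.03) = 2.873 K/W
R_cav   = 0.175/(0.0378×0.85×3.03) = 1.798 K/W
1/R_core = 1/R_stud + 1/R_cav → R_core = 1.106 K/W
R_outer = 0.015/(0.6×3.03) = 0.008251 K/W
R_total = 1.119 K/W
Q = ΔT/R_total = 22/1.119

Q ≈ 19.7 W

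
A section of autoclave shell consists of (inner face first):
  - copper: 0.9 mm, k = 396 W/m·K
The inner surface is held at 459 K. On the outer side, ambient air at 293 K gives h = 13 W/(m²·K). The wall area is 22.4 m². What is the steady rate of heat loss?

Model the wall as resistances in series:
R_copper = L/(kA) = 0.0009/(396×22.4) = 1.015×10^-7 K/W
R_outer film = 1/(h_o·A) = 1/(13×22.4) = 0.003434 K/W
R_total = 0.003434 K/W
Q = ΔT / R_total = 166 / 0.003434

Q ≈ 48300 W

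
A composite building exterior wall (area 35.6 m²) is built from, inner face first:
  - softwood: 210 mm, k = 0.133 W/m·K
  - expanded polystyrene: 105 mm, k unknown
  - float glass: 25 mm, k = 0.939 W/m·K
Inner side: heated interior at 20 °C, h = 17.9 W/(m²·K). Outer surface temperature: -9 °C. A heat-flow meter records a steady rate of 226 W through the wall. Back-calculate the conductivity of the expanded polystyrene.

Thermal resistances in series:
R_inner film = 1/(h_i·A) = 1/(17.9×35.6) = 0.001569 K/W
R_softwood = L/(kA) = 0.21/(0.133×35.6) = 0.04435 K/W
R_float glass = L/(kA) = 0.025/(0.939×35.6) = 7.479×10^-4 K/W
Sum of known resistances R_other = 0.04667 K/W
Total R = ΔT/Q = 29/226 = 0.1283 K/W
R_expanded polystyrene = R_total − R_other = 0.08165 K/W
k = L/(R·A) = 0.105/(0.08165×35.6)

k ≈ 0.0361 W/(m·K)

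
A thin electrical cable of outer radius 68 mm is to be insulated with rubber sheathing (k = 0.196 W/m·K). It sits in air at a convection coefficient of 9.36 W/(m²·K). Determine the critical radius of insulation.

r_cr ≈ 20.9 mm

For a cylinder r_cr = k/h = 0.196/9.36
r_cr = 20.9 mm; since the bare radius (68 mm) is above r_cr, any added insulation will reduce heat loss.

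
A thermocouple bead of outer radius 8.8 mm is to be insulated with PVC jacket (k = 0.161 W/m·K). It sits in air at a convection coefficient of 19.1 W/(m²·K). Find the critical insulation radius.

For a sphere r_cr = 2k/h = 2×0.161/19.1
r_cr = 16.9 mm; since the bare radius (8.8 mm) is below r_cr, adding a thin layer of insulation will *increase* heat loss.

r_cr ≈ 16.9 mm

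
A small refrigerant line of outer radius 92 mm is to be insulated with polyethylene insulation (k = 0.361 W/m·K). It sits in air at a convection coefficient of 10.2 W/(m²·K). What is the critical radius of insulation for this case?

For a cylinder r_cr = k/h = 0.361/10.2
r_cr = 35.4 mm; since the bare radius (92 mm) is above r_cr, any added insulation will reduce heat loss.

r_cr ≈ 35.4 mm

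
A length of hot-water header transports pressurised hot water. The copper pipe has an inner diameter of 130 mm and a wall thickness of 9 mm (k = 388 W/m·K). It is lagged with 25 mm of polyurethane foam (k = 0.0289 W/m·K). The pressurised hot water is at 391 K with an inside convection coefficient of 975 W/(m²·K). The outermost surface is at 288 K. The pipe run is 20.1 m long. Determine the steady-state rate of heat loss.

For a radial system each layer contributes R = ln(r_out/r_in)/(2πkL); films add R = 1/(hA).
R_inner film = 1/(h_i·2πr₁L) = 1/(975×2π×0.065×20.1) = 1.249×10^-4 K/W
R_copper pipe wall = ln(74/65)/(2π×388×20.1) = 2.646×10^-6 K/W
R_polyurethane foam = ln(99/74)/(2π×0.0289×20.1) = 0.07974 K/W
R_total = 0.07987 K/W
Q = ΔT/R_total = 103/0.07987

Q ≈ 1290 W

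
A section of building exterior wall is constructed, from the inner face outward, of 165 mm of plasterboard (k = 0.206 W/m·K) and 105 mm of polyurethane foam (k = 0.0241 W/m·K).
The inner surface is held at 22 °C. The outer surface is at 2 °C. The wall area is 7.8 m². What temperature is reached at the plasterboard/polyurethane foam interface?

Series thermal resistances:
R_plasterboard = L/(kA) = 0.165/(0.206×7.8) = 0.1027 K/W
R_polyurethane foam = L/(kA) = 0.105/(0.0241×7.8) = 0.5586 K/W
R_total = 0.6613 K/W;  Q = ΔT/R_total = 20/0.6613 = 30.25 W
T_interface = T_inner − Q·ΣR(inner→interface) = 22 − 30.2×0.1027

T ≈ 18.9 °C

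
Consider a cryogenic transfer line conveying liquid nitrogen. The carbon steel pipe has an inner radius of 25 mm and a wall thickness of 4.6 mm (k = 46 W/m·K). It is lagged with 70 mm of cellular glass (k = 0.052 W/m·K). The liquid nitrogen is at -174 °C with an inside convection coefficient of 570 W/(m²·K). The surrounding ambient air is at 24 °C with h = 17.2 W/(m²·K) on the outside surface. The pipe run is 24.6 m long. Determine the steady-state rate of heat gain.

Q ≈ 1280 W

Cylindrical conduction, so R = ln(r₂/r₁)/(2πkL) per layer, in series:
R_inner film = 1/(h_i·2πr₁L) = 1/(570×2π×0.025×24.6) = 4.54×10^-4 K/W
R_carbon steel pipe wall = ln(29.6/25)/(2π×46×24.6) = 2.375×10^-5 K/W
R_cellular glass = ln(99.6/29.6)/(2π×0.052×24.6) = 0.151 K/W
R_outer film = 1/(h_o·2πr_oL) = 1/(17.2×2π×0.0996×24.6) = 0.003777 K/W
R_total = 0.1552 K/W
Q = ΔT/R_total = 198/0.1552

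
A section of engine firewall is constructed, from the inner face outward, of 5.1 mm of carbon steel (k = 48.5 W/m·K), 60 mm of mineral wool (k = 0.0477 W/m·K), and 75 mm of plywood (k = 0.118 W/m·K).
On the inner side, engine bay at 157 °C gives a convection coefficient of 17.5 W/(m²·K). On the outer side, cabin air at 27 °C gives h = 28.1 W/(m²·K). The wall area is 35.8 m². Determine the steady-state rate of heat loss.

Treating each layer as a thermal resistance in series:
R_inner film = 1/(h_i·A) = 1/(17.5×35.8) = 0.001596 K/W
R_carbon steel = L/(kA) = 0.0051/(48.5×35.8) = 2.937×10^-6 K/W
R_mineral wool = L/(kA) = 0.06/(0.0477×35.8) = 0.03514 K/W
R_plywood = L/(kA) = 0.075/(0.118×35.8) = 0.01775 K/W
R_outer film = 1/(h_o·A) = 1/(28.1×35.8) = 9.941×10^-4 K/W
R_total = 0.05548 K/W
Q = ΔT / R_total = 130 / 0.05548

Q ≈ 2340 W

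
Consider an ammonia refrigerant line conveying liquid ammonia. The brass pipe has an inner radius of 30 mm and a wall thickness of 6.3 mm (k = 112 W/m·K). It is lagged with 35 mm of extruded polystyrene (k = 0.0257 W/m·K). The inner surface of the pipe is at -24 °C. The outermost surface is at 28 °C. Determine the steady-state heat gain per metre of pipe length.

q′ ≈ 12.4 W/m

For a radial system each layer contributes R = ln(r_out/r_in)/(2πkL); films add R = 1/(hA).
R_brass pipe wall = ln(36.3/30)/(2π×112×1) = 2.709×10^-4 K/W
R_extruded polystyrene = ln(71.3/36.3)/(2π×0.0257×1) = 4.181 K/W
R_total = 4.181 K/W
Q = ΔT/R_total = 52/4.181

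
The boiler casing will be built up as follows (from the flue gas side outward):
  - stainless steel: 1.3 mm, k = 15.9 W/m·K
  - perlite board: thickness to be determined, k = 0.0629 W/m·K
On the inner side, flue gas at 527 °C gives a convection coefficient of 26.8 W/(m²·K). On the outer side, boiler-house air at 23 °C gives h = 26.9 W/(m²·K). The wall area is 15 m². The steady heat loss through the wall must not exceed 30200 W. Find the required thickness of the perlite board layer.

L ≈ 11.1 mm

Model the wall as resistances in series:
R_inner film = 1/(h_i·A) = 1/(26.8×15) = 0.002488 K/W
R_stainless steel = L/(kA) = 0.0013/(15.9×15) = 5.451×10^-6 K/W
R_outer film = 1/(h_o·A) = 1/(26.9×15) = 0.002478 K/W
Sum of the known resistances R_other = 0.004971 K/W
Required total resistance R_tot = ΔT/Q_allow = 504/30200 = 0.01669 K/W
R_perlite board = R_tot − R_other = 0.01172 K/W
L = R·k·A = 0.01172×0.0629×15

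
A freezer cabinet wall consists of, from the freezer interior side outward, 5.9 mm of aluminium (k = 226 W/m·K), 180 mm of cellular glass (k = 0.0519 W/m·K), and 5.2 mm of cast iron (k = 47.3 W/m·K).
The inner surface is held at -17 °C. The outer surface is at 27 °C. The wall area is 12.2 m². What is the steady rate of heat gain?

Q ≈ 155 W

Series thermal resistances:
R_aluminium = L/(kA) = 0.0059/(226×12.2) = 2.14×10^-6 K/W
R_cellular glass = L/(kA) = 0.18/(0.0519×12.2) = 0.2843 K/W
R_cast iron = L/(kA) = 0.0052/(47.3×12.2) = 9.011×10^-6 K/W
R_total = 0.2843 K/W
Q = ΔT / R_total = 44 / 0.2843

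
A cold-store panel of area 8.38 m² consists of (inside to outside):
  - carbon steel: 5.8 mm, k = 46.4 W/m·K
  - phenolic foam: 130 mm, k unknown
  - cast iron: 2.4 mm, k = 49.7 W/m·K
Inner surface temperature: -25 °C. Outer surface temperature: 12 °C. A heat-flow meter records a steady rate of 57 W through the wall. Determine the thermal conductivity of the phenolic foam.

k ≈ 0.0239 W/(m·K)

Using the resistance-network approach (series):
R_carbon steel = L/(kA) = 0.0058/(46.4×8.38) = 1.492×10^-5 K/W
R_cast iron = L/(kA) = 0.0024/(49.7×8.38) = 5.762×10^-6 K/W
Sum of known resistances R_other = 2.068×10^-5 K/W
Total R = ΔT/Q = 37/57 = 0.6491 K/W
R_phenolic foam = R_total − R_other = 0.6491 K/W
k = L/(R·A) = 0.13/(0.6491×8.38)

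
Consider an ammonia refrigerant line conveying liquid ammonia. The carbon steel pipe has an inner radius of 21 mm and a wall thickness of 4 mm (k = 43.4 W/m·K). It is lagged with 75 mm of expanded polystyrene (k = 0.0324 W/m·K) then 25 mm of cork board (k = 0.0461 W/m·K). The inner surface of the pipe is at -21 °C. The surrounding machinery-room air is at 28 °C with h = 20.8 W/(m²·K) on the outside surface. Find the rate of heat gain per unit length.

Per-layer cylindrical resistances, series-summed:
R_carbon steel pipe wall = ln(25/21)/(2π×43.4×1) = 6.394×10^-4 K/W
R_expanded polystyrene = ln(100/25)/(2π×0.0324×1) = 6.81 K/W
R_cork board = ln(125/100)/(2π×0.0461×1) = 0.7704 K/W
R_outer film = 1/(h_o·2πr_oL) = 1/(20.8×2π×0.125×1) = 0.06121 K/W
R_total = 7.642 K/W
Q = ΔT/R_total = 49/7.642

q′ ≈ 6.41 W/m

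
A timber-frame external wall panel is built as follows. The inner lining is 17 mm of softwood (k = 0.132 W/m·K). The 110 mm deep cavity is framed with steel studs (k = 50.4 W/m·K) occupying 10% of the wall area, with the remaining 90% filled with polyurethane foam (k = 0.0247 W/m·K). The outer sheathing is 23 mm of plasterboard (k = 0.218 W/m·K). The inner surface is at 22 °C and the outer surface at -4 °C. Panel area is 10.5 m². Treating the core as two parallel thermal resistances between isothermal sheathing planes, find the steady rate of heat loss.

Sheathing layers in series; stud and cavity paths in parallel between them.
R_inner = 0.017/(0.132×10.5) = 0.01227 K/W
R_stud  = 0.11/(50.4×0.1×10.5) = 0.002079 K/W
R_cav   = 0.11/(0.0247×0.9×10.5) = 0.4713 K/W
1/R_core = 1/R_stud + 1/R_cav → R_core = 0.002069 K/W
R_outer = 0.023/(0.218×10.5) = 0.01005 K/W
R_total = 0.02438 K/W
Q = ΔT/R_total = 26/0.02438

Q ≈ 1070 W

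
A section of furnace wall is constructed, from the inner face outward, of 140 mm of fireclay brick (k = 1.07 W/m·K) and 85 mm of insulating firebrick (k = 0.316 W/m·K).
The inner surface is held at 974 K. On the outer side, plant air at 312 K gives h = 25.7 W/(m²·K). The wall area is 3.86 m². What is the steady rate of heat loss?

Thermal resistances in series:
R_fireclay brick = L/(kA) = 0.14/(1.07×3.86) = 0.0339 K/W
R_insulating firebrick = L/(kA) = 0.085/(0.316×3.86) = 0.06969 K/W
R_outer film = 1/(h_o·A) = 1/(25.7×3.86) = 0.01008 K/W
R_total = 0.1137 K/W
Q = ΔT / R_total = 662 / 0.1137

Q ≈ 5820 W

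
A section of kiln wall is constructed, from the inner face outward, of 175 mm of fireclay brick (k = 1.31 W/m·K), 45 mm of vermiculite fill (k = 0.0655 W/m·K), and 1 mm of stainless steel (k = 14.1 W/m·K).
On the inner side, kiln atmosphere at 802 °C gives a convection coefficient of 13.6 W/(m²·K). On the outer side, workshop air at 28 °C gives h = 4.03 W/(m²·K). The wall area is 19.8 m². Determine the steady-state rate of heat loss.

Model the wall as resistances in series:
R_inner film = 1/(h_i·A) = 1/(13.6×19.8) = 0.003714 K/W
R_fireclay brick = L/(kA) = 0.175/(1.31×19.8) = 0.006747 K/W
R_vermiculite fill = L/(kA) = 0.045/(0.0655×19.8) = 0.0347 K/W
R_stainless steel = L/(kA) = 0.001/(14.1×19.8) = 3.582×10^-6 K/W
R_outer film = 1/(h_o·A) = 1/(4.03×19.8) = 0.01253 K/W
R_total = 0.05769 K/W
Q = ΔT / R_total = 774 / 0.05769

Q ≈ 13400 W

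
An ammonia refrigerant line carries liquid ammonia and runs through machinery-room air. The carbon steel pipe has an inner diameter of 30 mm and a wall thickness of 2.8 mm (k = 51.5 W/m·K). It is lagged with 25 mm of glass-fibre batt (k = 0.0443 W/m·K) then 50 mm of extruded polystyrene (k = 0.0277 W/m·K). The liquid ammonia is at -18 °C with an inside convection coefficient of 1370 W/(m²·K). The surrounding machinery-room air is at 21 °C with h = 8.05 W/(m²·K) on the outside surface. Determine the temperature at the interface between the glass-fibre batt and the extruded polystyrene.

T ≈ -2.24 °C

Per-layer cylindrical resistances, series-summed:
R_inner film = 1/(h_i·2πr₁L) = 1/(1370×2π×0.015×1) = 0.007745 K/W
R_carbon steel pipe wall = ln(17.8/15)/(2π×51.5×1) = 5.289×10^-4 K/W
R_glass-fibre batt = ln(42.8/17.8)/(2π×0.0443×1) = 3.152 K/W
R_extruded polystyrene = ln(92.8/42.8)/(2π×0.0277×1) = 4.447 K/W
R_outer film = 1/(h_o·2πr_oL) = 1/(8.05×2π×0.0928×1) = 0.213 K/W
R_total = 7.82 K/W
Q = ΔT/R_total = 39/7.82
Q = 4.99 W/m
T_interface = T_inner + Q·ΣR(inner→interface) = -18 + 4.99×3.16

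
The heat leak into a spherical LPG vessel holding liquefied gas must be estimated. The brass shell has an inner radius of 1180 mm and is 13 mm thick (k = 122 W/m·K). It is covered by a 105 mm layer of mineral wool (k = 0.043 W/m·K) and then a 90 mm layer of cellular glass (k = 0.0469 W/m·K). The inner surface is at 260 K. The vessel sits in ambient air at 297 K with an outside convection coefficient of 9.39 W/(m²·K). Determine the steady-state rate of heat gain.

Spherical conduction: R = (1/r_in − 1/r_out)/(4πk) per layer; series-sum.
R_brass shell = (1/1.18 − 1/1.193)/(4π×122) = 6.024×10^-6 K/W
R_mineral wool = (1/1.193 − 1/1.298)/(4π×0.043) = 0.1255 K/W
R_cellular glass = (1/1.298 − 1/1.388)/(4π×0.0469) = 0.08476 K/W
R_outer film = 1/(h·4πr_o²) = 1/(9.39×4π×1.388²) = 0.004399 K/W
R_total = 0.2147 K/W
Q = ΔT/R_total = 37/0.2147

Q ≈ 172 W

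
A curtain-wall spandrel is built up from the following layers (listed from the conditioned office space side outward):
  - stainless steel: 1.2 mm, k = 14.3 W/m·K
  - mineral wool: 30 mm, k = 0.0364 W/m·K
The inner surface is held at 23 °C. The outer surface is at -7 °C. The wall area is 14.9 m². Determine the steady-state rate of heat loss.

Q ≈ 542 W

Thermal resistances in series:
R_stainless steel = L/(kA) = 0.0012/(14.3×14.9) = 5.632×10^-6 K/W
R_mineral wool = L/(kA) = 0.03/(0.0364×14.9) = 0.05531 K/W
R_total = 0.05532 K/W
Q = ΔT / R_total = 30 / 0.05532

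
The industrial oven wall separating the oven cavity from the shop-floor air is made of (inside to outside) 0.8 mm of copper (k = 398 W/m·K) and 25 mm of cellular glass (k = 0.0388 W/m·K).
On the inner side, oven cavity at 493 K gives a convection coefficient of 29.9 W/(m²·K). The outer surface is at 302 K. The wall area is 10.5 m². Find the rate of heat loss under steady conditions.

Treating each layer as a thermal resistance in series:
R_inner film = 1/(h_i·A) = 1/(29.9×10.5) = 0.003185 K/W
R_copper = L/(kA) = 0.0008/(398×10.5) = 1.914×10^-7 K/W
R_cellular glass = L/(kA) = 0.025/(0.0388×10.5) = 0.06136 K/W
R_total = 0.06455 K/W
Q = ΔT / R_total = 191 / 0.06455

Q ≈ 2960 W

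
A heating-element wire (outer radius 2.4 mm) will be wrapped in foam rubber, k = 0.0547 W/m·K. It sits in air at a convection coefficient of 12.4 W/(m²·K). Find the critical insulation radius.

r_cr ≈ 4.41 mm

For a cylinder r_cr = k/h = 0.0547/12.4
r_cr = 4.41 mm; since the bare radius (2.4 mm) is below r_cr, adding a thin layer of insulation will *increase* heat loss.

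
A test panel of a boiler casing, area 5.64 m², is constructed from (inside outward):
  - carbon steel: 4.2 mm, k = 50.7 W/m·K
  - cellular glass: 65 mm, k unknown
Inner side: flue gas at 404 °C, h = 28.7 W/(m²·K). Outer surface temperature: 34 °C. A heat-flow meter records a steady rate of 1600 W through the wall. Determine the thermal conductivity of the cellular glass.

k ≈ 0.0512 W/(m·K)

Model the wall as resistances in series:
R_inner film = 1/(h_i·A) = 1/(28.7×5.64) = 0.006178 K/W
R_carbon steel = L/(kA) = 0.0042/(50.7×5.64) = 1.469×10^-5 K/W
Sum of known resistances R_other = 0.006193 K/W
Total R = ΔT/Q = 370/1600 = 0.2313 K/W
R_cellular glass = R_total − R_other = 0.2251 K/W
k = L/(R·A) = 0.065/(0.2251×5.64)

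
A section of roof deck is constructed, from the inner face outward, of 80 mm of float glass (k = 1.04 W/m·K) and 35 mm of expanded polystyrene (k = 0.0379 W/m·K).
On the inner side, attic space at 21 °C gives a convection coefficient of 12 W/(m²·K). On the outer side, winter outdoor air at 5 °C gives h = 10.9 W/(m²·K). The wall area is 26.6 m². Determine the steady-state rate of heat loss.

Series thermal resistances:
R_inner film = 1/(h_i·A) = 1/(12×26.6) = 0.003133 K/W
R_float glass = L/(kA) = 0.08/(1.04×26.6) = 0.002892 K/W
R_expanded polystyrene = L/(kA) = 0.035/(0.0379×26.6) = 0.03472 K/W
R_outer film = 1/(h_o·A) = 1/(10.9×26.6) = 0.003449 K/W
R_total = 0.04419 K/W
Q = ΔT / R_total = 16 / 0.04419

Q ≈ 362 W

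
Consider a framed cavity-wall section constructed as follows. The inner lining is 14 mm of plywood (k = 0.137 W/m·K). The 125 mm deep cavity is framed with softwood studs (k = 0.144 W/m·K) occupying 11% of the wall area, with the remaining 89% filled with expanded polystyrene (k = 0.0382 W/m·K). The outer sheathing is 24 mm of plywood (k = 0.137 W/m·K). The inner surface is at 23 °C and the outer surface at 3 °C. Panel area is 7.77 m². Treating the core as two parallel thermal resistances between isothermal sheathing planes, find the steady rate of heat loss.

Sheathing layers in series; stud and cavity paths in parallel between them.
R_inner = 0.014/(0.137×7.77) = 0.01315 K/W
R_stud  = 0.125/(0.144×0.11×7.77) = 1.016 K/W
R_cav   = 0.125/(0.0382×0.89×7.77) = 0.4732 K/W
1/R_core = 1/R_stud + 1/R_cav → R_core = 0.3228 K/W
R_outer = 0.024/(0.137×7.77) = 0.02255 K/W
R_total = 0.3585 K/W
Q = ΔT/R_total = 20/0.3585

Q ≈ 55.8 W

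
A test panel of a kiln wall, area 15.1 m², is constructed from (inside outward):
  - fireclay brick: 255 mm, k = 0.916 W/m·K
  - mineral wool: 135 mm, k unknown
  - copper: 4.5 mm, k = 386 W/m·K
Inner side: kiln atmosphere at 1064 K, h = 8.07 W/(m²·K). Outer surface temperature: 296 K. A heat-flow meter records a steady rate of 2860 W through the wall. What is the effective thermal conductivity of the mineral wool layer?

Treating each layer as a thermal resistance in series:
R_inner film = 1/(h_i·A) = 1/(8.07×15.1) = 0.008206 K/W
R_fireclay brick = L/(kA) = 0.255/(0.916×15.1) = 0.01844 K/W
R_copper = L/(kA) = 0.0045/(386×15.1) = 7.721×10^-7 K/W
Sum of known resistances R_other = 0.02664 K/W
Total R = ΔT/Q = 768/2860 = 0.2685 K/W
R_mineral wool = R_total − R_other = 0.2419 K/W
k = L/(R·A) = 0.135/(0.2419×15.1)

k ≈ 0.037 W/(m·K)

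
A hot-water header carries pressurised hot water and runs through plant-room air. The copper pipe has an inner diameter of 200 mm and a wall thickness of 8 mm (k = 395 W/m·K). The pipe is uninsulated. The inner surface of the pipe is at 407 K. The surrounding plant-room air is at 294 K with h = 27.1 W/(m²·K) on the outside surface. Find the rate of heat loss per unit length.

Treating each annulus and film as a series resistance:
R_copper pipe wall = ln(108/100)/(2π×395×1) = 3.101×10^-5 K/W
R_outer film = 1/(h_o·2πr_oL) = 1/(27.1×2π×0.108×1) = 0.05438 K/W
R_total = 0.05441 K/W
Q = ΔT/R_total = 113/0.05441

q′ ≈ 2080 W/m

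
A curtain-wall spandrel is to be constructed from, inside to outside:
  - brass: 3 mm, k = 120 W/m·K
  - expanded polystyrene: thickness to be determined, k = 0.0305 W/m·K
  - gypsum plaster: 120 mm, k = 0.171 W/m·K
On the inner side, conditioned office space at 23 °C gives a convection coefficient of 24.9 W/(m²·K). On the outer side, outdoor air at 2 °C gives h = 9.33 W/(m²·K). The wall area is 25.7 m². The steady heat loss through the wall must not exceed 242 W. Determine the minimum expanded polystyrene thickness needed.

L ≈ 42.1 mm

Using the resistance-network approach (series):
R_inner film = 1/(h_i·A) = 1/(24.9×25.7) = 0.001563 K/W
R_brass = L/(kA) = 0.003/(120×25.7) = 9.728×10^-7 K/W
R_gypsum plaster = L/(kA) = 0.12/(0.171×25.7) = 0.02731 K/W
R_outer film = 1/(h_o·A) = 1/(9.33×25.7) = 0.00417 K/W
Sum of the known resistances R_other = 0.03304 K/W
Required total resistance R_tot = ΔT/Q_allow = 21/242 = 0.08678 K/W
R_expanded polystyrene = R_tot − R_other = 0.05374 K/W
L = R·k·A = 0.05374×0.0305×25.7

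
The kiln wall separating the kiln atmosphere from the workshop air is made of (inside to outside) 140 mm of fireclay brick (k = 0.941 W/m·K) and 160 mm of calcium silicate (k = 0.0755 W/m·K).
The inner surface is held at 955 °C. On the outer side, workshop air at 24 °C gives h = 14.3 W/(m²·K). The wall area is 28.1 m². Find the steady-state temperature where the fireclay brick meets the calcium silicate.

T ≈ 896 °C

Treating each layer as a thermal resistance in series:
R_fireclay brick = L/(kA) = 0.14/(0.941×28.1) = 0.005295 K/W
R_calcium silicate = L/(kA) = 0.16/(0.0755×28.1) = 0.07542 K/W
R_outer film = 1/(h_o·A) = 1/(14.3×28.1) = 0.002489 K/W
R_total = 0.0832 K/W;  Q = ΔT/R_total = 931/0.0832 = 11190 W
T_interface = T_inner − Q·ΣR(inner→interface) = 955 − 11200×0.005295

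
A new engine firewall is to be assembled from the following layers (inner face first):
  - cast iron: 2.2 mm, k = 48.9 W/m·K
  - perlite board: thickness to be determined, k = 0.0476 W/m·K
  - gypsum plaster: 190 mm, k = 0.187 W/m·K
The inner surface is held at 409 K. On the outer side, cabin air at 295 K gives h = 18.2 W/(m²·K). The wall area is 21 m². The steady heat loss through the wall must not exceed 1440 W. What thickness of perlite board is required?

Series thermal resistances:
R_cast iron = L/(kA) = 0.0022/(48.9×21) = 2.142×10^-6 K/W
R_gypsum plaster = L/(kA) = 0.19/(0.187×21) = 0.04838 K/W
R_outer film = 1/(h_o·A) = 1/(18.2×21) = 0.002616 K/W
Sum of the known resistances R_other = 0.051 K/W
Required total resistance R_tot = ΔT/Q_allow = 114/1440 = 0.07917 K/W
R_perlite board = R_tot − R_other = 0.02817 K/W
L = R·k·A = 0.02817×0.0476×21

L ≈ 28.2 mm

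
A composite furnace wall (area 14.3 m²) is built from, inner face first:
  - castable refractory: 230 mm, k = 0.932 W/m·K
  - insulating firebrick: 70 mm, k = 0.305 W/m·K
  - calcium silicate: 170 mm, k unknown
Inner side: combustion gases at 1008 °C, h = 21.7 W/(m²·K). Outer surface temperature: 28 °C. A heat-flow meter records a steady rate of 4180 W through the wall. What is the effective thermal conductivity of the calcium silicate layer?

k ≈ 0.0601 W/(m·K)

Treating each layer as a thermal resistance in series:
R_inner film = 1/(h_i·A) = 1/(21.7×14.3) = 0.003223 K/W
R_castable refractory = L/(kA) = 0.23/(0.932×14.3) = 0.01726 K/W
R_insulating firebrick = L/(kA) = 0.07/(0.305×14.3) = 0.01605 K/W
Sum of known resistances R_other = 0.03653 K/W
Total R = ΔT/Q = 980/4180 = 0.2344 K/W
R_calcium silicate = R_total − R_other = 0.1979 K/W
k = L/(R·A) = 0.17/(0.1979×14.3)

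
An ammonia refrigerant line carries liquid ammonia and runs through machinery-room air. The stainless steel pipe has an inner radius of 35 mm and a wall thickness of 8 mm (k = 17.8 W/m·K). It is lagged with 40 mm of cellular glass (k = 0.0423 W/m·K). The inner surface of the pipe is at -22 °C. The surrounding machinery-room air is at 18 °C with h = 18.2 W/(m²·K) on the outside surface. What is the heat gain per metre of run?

Cylindrical conduction, so R = ln(r₂/r₁)/(2πkL) per layer, in series:
R_stainless steel pipe wall = ln(43/35)/(2π×17.8×1) = 0.001841 K/W
R_cellular glass = ln(83/43)/(2π×0.0423×1) = 2.474 K/W
R_outer film = 1/(h_o·2πr_oL) = 1/(18.2×2π×0.083×1) = 0.1054 K/W
R_total = 2.582 K/W
Q = ΔT/R_total = 40/2.582

q′ ≈ 15.5 W/m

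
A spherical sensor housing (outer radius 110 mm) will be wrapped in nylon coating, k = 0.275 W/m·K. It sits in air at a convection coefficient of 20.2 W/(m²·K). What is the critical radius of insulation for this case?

For a sphere r_cr = 2k/h = 2×0.275/20.2
r_cr = 27.2 mm; since the bare radius (110 mm) is above r_cr, any added insulation will reduce heat loss.

r_cr ≈ 27.2 mm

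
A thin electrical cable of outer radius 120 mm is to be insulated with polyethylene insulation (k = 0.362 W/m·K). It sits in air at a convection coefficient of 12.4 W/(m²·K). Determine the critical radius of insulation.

r_cr ≈ 29.2 mm

For a cylinder r_cr = k/h = 0.362/12.4
r_cr = 29.2 mm; since the bare radius (120 mm) is above r_cr, any added insulation will reduce heat loss.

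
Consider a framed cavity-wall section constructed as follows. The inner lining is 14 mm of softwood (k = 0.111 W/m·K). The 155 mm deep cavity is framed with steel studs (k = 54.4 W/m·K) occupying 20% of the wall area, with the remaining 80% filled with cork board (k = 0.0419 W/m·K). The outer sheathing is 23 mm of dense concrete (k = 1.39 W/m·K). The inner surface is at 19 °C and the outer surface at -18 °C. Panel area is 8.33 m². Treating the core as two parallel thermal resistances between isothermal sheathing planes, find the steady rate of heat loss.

Q ≈ 1960 W

Sheathing layers in series; stud and cavity paths in parallel between them.
R_inner = 0.014/(0.111×8.33) = 0.01514 K/W
R_stud  = 0.155/(54.4×0.2×8.33) = 0.00171 K/W
R_cav   = 0.155/(0.0419×0.8×8.33) = 0.5551 K/W
1/R_core = 1/R_stud + 1/R_cav → R_core = 0.001705 K/W
R_outer = 0.023/(1.39×8.33) = 0.001986 K/W
R_total = 0.01883 K/W
Q = ΔT/R_total = 37/0.01883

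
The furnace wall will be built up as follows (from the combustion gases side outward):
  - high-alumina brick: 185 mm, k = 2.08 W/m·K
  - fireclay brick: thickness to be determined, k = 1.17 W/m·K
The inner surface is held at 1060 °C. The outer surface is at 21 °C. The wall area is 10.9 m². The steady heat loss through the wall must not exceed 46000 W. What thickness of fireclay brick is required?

Model the wall as resistances in series:
R_high-alumina brick = L/(kA) = 0.185/(2.08×10.9) = 0.00816 K/W
Sum of the known resistances R_other = 0.00816 K/W
Required total resistance R_tot = ΔT/Q_allow = 1039/46000 = 0.02259 K/W
R_fireclay brick = R_tot − R_other = 0.01443 K/W
L = R·k·A = 0.01443×1.17×10.9

L ≈ 184 mm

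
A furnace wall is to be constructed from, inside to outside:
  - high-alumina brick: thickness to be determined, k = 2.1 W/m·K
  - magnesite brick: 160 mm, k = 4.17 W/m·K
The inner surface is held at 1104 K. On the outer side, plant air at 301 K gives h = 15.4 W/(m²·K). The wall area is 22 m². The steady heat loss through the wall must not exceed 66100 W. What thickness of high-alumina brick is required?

Model the wall as resistances in series:
R_magnesite brick = L/(kA) = 0.16/(4.17×22) = 0.001744 K/W
R_outer film = 1/(h_o·A) = 1/(15.4×22) = 0.002952 K/W
Sum of the known resistances R_other = 0.004696 K/W
Required total resistance R_tot = ΔT/Q_allow = 803/66100 = 0.01215 K/W
R_high-alumina brick = R_tot − R_other = 0.007453 K/W
L = R·k·A = 0.007453×2.1×22

L ≈ 344 mm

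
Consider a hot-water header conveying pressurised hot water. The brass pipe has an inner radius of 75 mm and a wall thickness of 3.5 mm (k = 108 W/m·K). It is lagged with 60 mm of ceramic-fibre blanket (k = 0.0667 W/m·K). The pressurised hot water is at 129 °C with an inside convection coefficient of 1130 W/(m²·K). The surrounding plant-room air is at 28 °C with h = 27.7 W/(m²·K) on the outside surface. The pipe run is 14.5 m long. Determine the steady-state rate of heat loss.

Cylindrical conduction, so R = ln(r₂/r₁)/(2πkL) per layer, in series:
R_inner film = 1/(h_i·2πr₁L) = 1/(1130×2π×0.075×14.5) = 1.295×10^-4 K/W
R_brass pipe wall = ln(78.5/75)/(2π×108×14.5) = 4.635×10^-6 K/W
R_ceramic-fibre blanket = ln(138.5/78.5)/(2π×0.0667×14.5) = 0.09343 K/W
R_outer film = 1/(h_o·2πr_oL) = 1/(27.7×2π×0.1385×14.5) = 0.002861 K/W
R_total = 0.09643 K/W
Q = ΔT/R_total = 101/0.09643

Q ≈ 1050 W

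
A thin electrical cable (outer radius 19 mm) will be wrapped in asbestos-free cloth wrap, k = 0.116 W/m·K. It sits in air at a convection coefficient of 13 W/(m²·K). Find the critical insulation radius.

For a cylinder r_cr = k/h = 0.116/13
r_cr = 8.92 mm; since the bare radius (19 mm) is above r_cr, any added insulation will reduce heat loss.

r_cr ≈ 8.92 mm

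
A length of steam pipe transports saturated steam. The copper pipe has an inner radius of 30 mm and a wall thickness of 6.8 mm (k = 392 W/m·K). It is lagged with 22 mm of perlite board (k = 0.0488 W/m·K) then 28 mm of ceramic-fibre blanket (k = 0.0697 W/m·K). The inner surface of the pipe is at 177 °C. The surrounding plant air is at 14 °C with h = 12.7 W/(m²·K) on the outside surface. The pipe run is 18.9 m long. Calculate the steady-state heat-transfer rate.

Q ≈ 1200 W

Treating each annulus and film as a series resistance:
R_copper pipe wall = ln(36.8/30)/(2π×392×18.9) = 4.389×10^-6 K/W
R_perlite board = ln(58.8/36.8)/(2π×0.0488×18.9) = 0.08087 K/W
R_ceramic-fibre blanket = ln(86.8/58.8)/(2π×0.0697×18.9) = 0.04705 K/W
R_outer film = 1/(h_o·2πr_oL) = 1/(12.7×2π×0.0868×18.9) = 0.007639 K/W
R_total = 0.1356 K/W
Q = ΔT/R_total = 163/0.1356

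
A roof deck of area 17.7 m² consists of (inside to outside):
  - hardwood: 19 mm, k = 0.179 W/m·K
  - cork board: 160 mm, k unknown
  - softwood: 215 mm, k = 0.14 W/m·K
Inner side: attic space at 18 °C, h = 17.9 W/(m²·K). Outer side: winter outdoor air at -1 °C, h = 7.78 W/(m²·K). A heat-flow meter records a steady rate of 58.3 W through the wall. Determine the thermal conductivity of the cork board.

Thermal resistances in series:
R_inner film = 1/(h_i·A) = 1/(17.9×17.7) = 0.003156 K/W
R_hardwood = L/(kA) = 0.019/(0.179×17.7) = 0.005997 K/W
R_softwood = L/(kA) = 0.215/(0.14×17.7) = 0.08676 K/W
R_outer film = 1/(h_o·A) = 1/(7.78×17.7) = 0.007262 K/W
Sum of known resistances R_other = 0.1032 K/W
Total R = ΔT/Q = 19/58.3 = 0.3259 K/W
R_cork board = R_total − R_other = 0.2227 K/W
k = L/(R·A) = 0.16/(0.2227×17.7)

k ≈ 0.0406 W/(m·K)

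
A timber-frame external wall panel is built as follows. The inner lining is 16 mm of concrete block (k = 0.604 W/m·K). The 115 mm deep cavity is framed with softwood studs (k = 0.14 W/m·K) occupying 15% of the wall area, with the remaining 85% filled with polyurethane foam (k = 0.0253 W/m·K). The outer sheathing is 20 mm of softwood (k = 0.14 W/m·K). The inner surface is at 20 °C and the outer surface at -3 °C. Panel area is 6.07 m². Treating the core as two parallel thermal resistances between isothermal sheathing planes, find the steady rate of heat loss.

Sheathing layers in series; stud and cavity paths in parallel between them.
R_inner = 0.016/(0.604×6.07) = 0.004364 K/W
R_stud  = 0.115/(0.14×0.15×6.07) = 0.9022 K/W
R_cav   = 0.115/(0.0253×0.85×6.07) = 0.881 K/W
1/R_core = 1/R_stud + 1/R_cav → R_core = 0.4457 K/W
R_outer = 0.02/(0.14×6.07) = 0.02353 K/W
R_total = 0.4736 K/W
Q = ΔT/R_total = 23/0.4736

Q ≈ 48.6 W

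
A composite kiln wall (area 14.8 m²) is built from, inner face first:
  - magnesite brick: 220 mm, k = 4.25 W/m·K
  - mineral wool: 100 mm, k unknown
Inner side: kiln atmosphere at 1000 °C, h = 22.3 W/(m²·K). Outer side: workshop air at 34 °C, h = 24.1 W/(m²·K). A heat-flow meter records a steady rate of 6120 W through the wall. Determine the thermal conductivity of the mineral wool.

k ≈ 0.0455 W/(m·K)

Treating each layer as a thermal resistance in series:
R_inner film = 1/(h_i·A) = 1/(22.3×14.8) = 0.00303 K/W
R_magnesite brick = L/(kA) = 0.22/(4.25×14.8) = 0.003498 K/W
R_outer film = 1/(h_o·A) = 1/(24.1×14.8) = 0.002804 K/W
Sum of known resistances R_other = 0.009331 K/W
Total R = ΔT/Q = 966/6120 = 0.1578 K/W
R_mineral wool = R_total − R_other = 0.1485 K/W
k = L/(R·A) = 0.1/(0.1485×14.8)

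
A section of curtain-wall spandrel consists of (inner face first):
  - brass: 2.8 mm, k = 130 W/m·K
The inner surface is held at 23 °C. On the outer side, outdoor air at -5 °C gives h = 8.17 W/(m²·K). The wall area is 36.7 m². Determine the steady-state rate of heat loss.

Series thermal resistances:
R_brass = L/(kA) = 0.0028/(130×36.7) = 5.869×10^-7 K/W
R_outer film = 1/(h_o·A) = 1/(8.17×36.7) = 0.003335 K/W
R_total = 0.003336 K/W
Q = ΔT / R_total = 28 / 0.003336

Q ≈ 8390 W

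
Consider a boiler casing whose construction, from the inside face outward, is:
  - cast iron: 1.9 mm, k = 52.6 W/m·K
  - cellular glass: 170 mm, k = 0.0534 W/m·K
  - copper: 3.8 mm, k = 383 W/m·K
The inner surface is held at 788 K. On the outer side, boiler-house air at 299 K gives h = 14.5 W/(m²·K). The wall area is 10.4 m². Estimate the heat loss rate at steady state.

Q ≈ 1560 W

Using the resistance-network approach (series):
R_cast iron = L/(kA) = 0.0019/(52.6×10.4) = 3.473×10^-6 K/W
R_cellular glass = L/(kA) = 0.17/(0.0534×10.4) = 0.3061 K/W
R_copper = L/(kA) = 0.0038/(383×10.4) = 9.54×10^-7 K/W
R_outer film = 1/(h_o·A) = 1/(14.5×10.4) = 0.006631 K/W
R_total = 0.3127 K/W
Q = ΔT / R_total = 489 / 0.3127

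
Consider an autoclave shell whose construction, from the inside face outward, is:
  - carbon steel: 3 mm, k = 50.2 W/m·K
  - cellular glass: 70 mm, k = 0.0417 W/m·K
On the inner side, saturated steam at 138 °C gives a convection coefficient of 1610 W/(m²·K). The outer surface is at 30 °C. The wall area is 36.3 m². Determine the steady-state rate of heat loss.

Using the resistance-network approach (series):
R_inner film = 1/(h_i·A) = 1/(1610×36.3) = 1.711×10^-5 K/W
R_carbon steel = L/(kA) = 0.003/(50.2×36.3) = 1.646×10^-6 K/W
R_cellular glass = L/(kA) = 0.07/(0.0417×36.3) = 0.04624 K/W
R_total = 0.04626 K/W
Q = ΔT / R_total = 108 / 0.04626

Q ≈ 2330 W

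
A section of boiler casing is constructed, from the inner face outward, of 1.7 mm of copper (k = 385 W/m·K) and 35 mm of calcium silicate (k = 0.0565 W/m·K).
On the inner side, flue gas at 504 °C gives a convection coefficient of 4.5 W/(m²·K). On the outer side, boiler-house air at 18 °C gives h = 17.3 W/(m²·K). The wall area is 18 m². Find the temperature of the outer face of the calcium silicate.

Series thermal resistances:
R_inner film = 1/(h_i·A) = 1/(4.5×18) = 0.01235 K/W
R_copper = L/(kA) = 0.0017/(385×18) = 2.453×10^-7 K/W
R_calcium silicate = L/(kA) = 0.035/(0.0565×18) = 0.03441 K/W
R_outer film = 1/(h_o·A) = 1/(17.3×18) = 0.003211 K/W
R_total = 0.04997 K/W;  Q = ΔT/R_total = 486/0.04997 = 9725 W
T_interface = T_inner − Q·ΣR(inner→interface) = 504 − 9730×0.04676

T ≈ 49.2 °C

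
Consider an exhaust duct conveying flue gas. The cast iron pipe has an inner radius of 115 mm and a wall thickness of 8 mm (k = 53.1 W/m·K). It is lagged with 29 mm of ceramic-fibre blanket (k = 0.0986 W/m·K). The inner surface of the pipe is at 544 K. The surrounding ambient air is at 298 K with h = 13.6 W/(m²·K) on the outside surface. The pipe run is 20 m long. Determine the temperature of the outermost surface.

For a radial system each layer contributes R = ln(r_out/r_in)/(2πkL); films add R = 1/(hA).
R_cast iron pipe wall = ln(123/115)/(2π×53.1×20) = 1.008×10^-5 K/W
R_ceramic-fibre blanket = ln(152/123)/(2π×0.0986×20) = 0.01709 K/W
R_outer film = 1/(h_o·2πr_oL) = 1/(13.6×2π×0.152×20) = 0.00385 K/W
R_total = 0.02095 K/W
Q = ΔT/R_total = 246/0.02095
Q = 11700 W
T_interface = T_inner − Q·ΣR(inner→interface) = 544 − 11700×0.0171

T ≈ 343 K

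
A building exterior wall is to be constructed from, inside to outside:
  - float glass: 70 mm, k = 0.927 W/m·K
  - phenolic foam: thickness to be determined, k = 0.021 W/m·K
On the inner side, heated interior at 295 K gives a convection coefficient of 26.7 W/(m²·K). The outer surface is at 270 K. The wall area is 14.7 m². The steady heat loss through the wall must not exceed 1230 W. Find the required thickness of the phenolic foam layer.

Using the resistance-network approach (series):
R_inner film = 1/(h_i·A) = 1/(26.7×14.7) = 0.002548 K/W
R_float glass = L/(kA) = 0.07/(0.927×14.7) = 0.005137 K/W
Sum of the known resistances R_other = 0.007685 K/W
Required total resistance R_tot = ΔT/Q_allow = 25/1230 = 0.02033 K/W
R_phenolic foam = R_tot − R_other = 0.01264 K/W
L = R·k·A = 0.01264×0.021×14.7

L ≈ 3.9 mm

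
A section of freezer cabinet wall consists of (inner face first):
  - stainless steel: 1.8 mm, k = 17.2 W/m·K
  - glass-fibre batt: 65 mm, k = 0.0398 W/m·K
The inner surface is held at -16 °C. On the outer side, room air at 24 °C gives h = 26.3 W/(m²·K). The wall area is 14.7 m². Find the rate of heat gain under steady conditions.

Treating each layer as a thermal resistance in series:
R_stainless steel = L/(kA) = 0.0018/(17.2×14.7) = 7.119×10^-6 K/W
R_glass-fibre batt = L/(kA) = 0.065/(0.0398×14.7) = 0.1111 K/W
R_outer film = 1/(h_o·A) = 1/(26.3×14.7) = 0.002587 K/W
R_total = 0.1137 K/W
Q = ΔT / R_total = 40 / 0.1137

Q ≈ 352 W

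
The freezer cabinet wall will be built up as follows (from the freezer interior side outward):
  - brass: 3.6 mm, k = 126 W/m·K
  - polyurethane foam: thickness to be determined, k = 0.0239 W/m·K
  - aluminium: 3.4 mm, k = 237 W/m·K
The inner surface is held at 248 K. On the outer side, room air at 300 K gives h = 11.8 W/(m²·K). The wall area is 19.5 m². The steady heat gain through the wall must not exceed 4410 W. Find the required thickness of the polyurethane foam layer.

Model the wall as resistances in series:
R_brass = L/(kA) = 0.0036/(126×19.5) = 1.465×10^-6 K/W
R_aluminium = L/(kA) = 0.0034/(237×19.5) = 7.357×10^-7 K/W
R_outer film = 1/(h_o·A) = 1/(11.8×19.5) = 0.004346 K/W
Sum of the known resistances R_other = 0.004348 K/W
Required total resistance R_tot = ΔT/Q_allow = 52/4410 = 0.01179 K/W
R_polyurethane foam = R_tot − R_other = 0.007443 K/W
L = R·k·A = 0.007443×0.0239×19.5

L ≈ 3.47 mm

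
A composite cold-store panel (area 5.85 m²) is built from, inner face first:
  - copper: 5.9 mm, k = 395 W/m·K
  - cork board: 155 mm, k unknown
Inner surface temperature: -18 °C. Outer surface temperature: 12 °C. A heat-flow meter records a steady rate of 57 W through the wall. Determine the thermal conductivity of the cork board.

k ≈ 0.0503 W/(m·K)

Model the wall as resistances in series:
R_copper = L/(kA) = 0.0059/(395×5.85) = 2.553×10^-6 K/W
Sum of known resistances R_other = 2.553×10^-6 K/W
Total R = ΔT/Q = 30/57 = 0.5263 K/W
R_cork board = R_total − R_other = 0.5263 K/W
k = L/(R·A) = 0.155/(0.5263×5.85)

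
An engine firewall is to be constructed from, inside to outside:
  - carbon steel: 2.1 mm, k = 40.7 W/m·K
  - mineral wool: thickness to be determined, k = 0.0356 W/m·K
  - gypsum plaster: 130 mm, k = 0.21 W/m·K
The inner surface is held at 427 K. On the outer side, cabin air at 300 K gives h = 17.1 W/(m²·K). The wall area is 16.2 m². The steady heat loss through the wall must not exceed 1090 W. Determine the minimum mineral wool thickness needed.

L ≈ 43.1 mm

Thermal resistances in series:
R_carbon steel = L/(kA) = 0.0021/(40.7×16.2) = 3.185×10^-6 K/W
R_gypsum plaster = L/(kA) = 0.13/(0.21×16.2) = 0.03821 K/W
R_outer film = 1/(h_o·A) = 1/(17.1×16.2) = 0.00361 K/W
Sum of the known resistances R_other = 0.04183 K/W
Required total resistance R_tot = ΔT/Q_allow = 127/1090 = 0.1165 K/W
R_mineral wool = R_tot − R_other = 0.07469 K/W
L = R·k·A = 0.07469×0.0356×16.2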